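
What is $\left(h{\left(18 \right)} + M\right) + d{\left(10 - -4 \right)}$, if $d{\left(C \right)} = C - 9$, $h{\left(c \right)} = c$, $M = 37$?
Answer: $60$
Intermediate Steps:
$d{\left(C \right)} = -9 + C$ ($d{\left(C \right)} = C - 9 = -9 + C$)
$\left(h{\left(18 \right)} + M\right) + d{\left(10 - -4 \right)} = \left(18 + 37\right) + \left(-9 + \left(10 - -4\right)\right) = 55 + \left(-9 + \left(10 + 4\right)\right) = 55 + \left(-9 + 14\right) = 55 + 5 = 60$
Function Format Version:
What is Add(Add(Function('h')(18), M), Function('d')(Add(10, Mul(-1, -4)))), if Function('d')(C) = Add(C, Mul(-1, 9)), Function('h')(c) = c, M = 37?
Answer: 60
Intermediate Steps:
Function('d')(C) = Add(-9, C) (Function('d')(C) = Add(C, -9) = Add(-9, C))
Add(Add(Function('h')(18), M), Function('d')(Add(10, Mul(-1, -4)))) = Add(Add(18, 37), Add(-9, Add(10, Mul(-1, -4)))) = Add(55, Add(-9, Add(10, 4))) = Add(55, Add(-9, 14)) = Add(55, 5) = 60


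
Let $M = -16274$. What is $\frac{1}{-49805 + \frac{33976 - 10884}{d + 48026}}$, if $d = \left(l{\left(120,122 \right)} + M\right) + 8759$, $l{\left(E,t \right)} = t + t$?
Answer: $- \frac{40755}{2029779683} \approx -2.0079 \cdot 10^{-5}$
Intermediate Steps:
$l{\left(E,t \right)} = 2 t$
$d = -7271$ ($d = \left(2 \cdot 122 - 16274\right) + 8759 = \left(244 - 16274\right) + 8759 = -16030 + 8759 = -7271$)
$\frac{1}{-49805 + \frac{33976 - 10884}{d + 48026}} = \frac{1}{-49805 + \frac{33976 - 10884}{-7271 + 48026}} = \frac{1}{-49805 + \frac{23092}{40755}} = \frac{1}{- \frac{2029779683}{40755}} = - \frac{40755}{2029779683}$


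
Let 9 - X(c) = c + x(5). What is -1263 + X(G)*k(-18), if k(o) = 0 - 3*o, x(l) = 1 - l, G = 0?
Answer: -561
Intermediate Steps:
k(o) = -3*o
X(c) = 13 - c (X(c) = 9 - (c + (1 - 1*5)) = 9 - (c + (1 - 5)) = 9 - (c - 4) = 9 - (-4 + c) = 9 + (4 - c) = 13 - c)
-1263 + X(G)*k(-18) = -1263 + (13 - 1*0)*(-3*(-18)) = -1263 + (13 + 0)*54 = -1263 + 13*54 = -1263 + 702 = -561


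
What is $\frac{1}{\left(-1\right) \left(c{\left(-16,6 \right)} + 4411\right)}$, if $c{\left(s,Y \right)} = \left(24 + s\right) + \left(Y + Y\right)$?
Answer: $- \frac{1}{4431} \approx -0.00022568$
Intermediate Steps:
$c{\left(s,Y \right)} = 24 + s + 2 Y$ ($c{\left(s,Y \right)} = \left(24 + s\right) + 2 Y = 24 + s + 2 Y$)
$\frac{1}{\left(-1\right) \left(c{\left(-16,6 \right)} + 4411\right)} = \frac{1}{\left(-1\right) \left(\left(24 - 16 + 2 \cdot 6\right) + 4411\right)} = \frac{1}{\left(-1\right) \left(\left(24 - 16 + 12\right) + 4411\right)} = \frac{1}{\left(-1\right) \left(20 + 4411\right)} = \frac{1}{\left(-1\right) 4431} = \frac{1}{-4431} = - \frac{1}{4431}$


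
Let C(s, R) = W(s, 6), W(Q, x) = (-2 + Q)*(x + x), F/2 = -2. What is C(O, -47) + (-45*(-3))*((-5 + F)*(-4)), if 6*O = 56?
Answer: 4948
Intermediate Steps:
F = -4 (F = 2*(-2) = -4)
O = 28/3 (O = (1/6)*56 = 28/3 ≈ 9.3333)
W(Q, x) = 2*x*(-2 + Q) (W(Q, x) = (-2 + Q)*(2*x) = 2*x*(-2 + Q))
C(s, R) = -24 + 12*s (C(s, R) = 2*6*(-2 + s) = -24 + 12*s)
C(O, -47) + (-45*(-3))*((-5 + F)*(-4)) = (-24 + 12*(28/3)) + (-45*(-3))*((-5 - 4)*(-4)) = (-24 + 112) + (-15*(-9))*(-9*(-4)) = 88 + 135*36 = 88 + 4860 = 4948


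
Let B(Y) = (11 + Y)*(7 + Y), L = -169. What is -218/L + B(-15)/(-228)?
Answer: 11074/9633 ≈ 1.1496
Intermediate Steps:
B(Y) = (7 + Y)*(11 + Y)
-218/L + B(-15)/(-228) = -218/(-169) + (77 + (-15)² + 18*(-15))/(-228) = -218*(-1/169) + (77 + 225 - 270)*(-1/228) = 218/169 + 32*(-1/228) = 218/169 - 8/57 = 11074/9633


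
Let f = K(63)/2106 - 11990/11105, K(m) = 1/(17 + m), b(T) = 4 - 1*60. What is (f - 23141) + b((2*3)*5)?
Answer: -8680584086579/374194080 ≈ -23198.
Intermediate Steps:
b(T) = -56 (b(T) = 4 - 60 = -56)
f = -404012819/374194080 (f = 1/((17 + 63)*2106) - 11990/11105 = (1/2106)/80 - 11990*1/11105 = (1/80)*(1/2106) - 2398/2221 = 1/168480 - 2398/2221 = -404012819/374194080 ≈ -1.0797)
(f - 23141) + b((2*3)*5) = (-404012819/374194080 - 23141) - 56 = -8659629218099/374194080 - 56 = -8680584086579/374194080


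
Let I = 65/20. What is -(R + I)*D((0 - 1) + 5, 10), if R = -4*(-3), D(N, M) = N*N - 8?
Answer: -122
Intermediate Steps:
D(N, M) = -8 + N**2 (D(N, M) = N**2 - 8 = -8 + N**2)
R = 12
I = 13/4 (I = 65*(1/20) = 13/4 ≈ 3.2500)
-(R + I)*D((0 - 1) + 5, 10) = -(12 + 13/4)*(-8 + ((0 - 1) + 5)**2) = -61*(-8 + (-1 + 5)**2)/4 = -61*(-8 + 4**2)/4 = -61*(-8 + 16)/4 = -61*8/4 = -1*122 = -122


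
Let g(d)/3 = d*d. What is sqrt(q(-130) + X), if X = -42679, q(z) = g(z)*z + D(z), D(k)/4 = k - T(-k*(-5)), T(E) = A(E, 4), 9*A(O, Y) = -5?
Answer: I*sqrt(59707771)/3 ≈ 2575.7*I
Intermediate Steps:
A(O, Y) = -5/9 (A(O, Y) = (1/9)*(-5) = -5/9)
T(E) = -5/9
g(d) = 3*d**2 (g(d) = 3*(d*d) = 3*d**2)
D(k) = 20/9 + 4*k (D(k) = 4*(k - 1*(-5/9)) = 4*(k + 5/9) = 4*(5/9 + k) = 20/9 + 4*k)
q(z) = 20/9 + 3*z**3 + 4*z (q(z) = (3*z**2)*z + (20/9 + 4*z) = 3*z**3 + (20/9 + 4*z) = 20/9 + 3*z**3 + 4*z)
sqrt(q(-130) + X) = sqrt((20/9 + 3*(-130)**3 + 4*(-130)) - 42679) = sqrt((20/9 + 3*(-2197000) - 520) - 42679) = sqrt((20/9 - 6591000 - 520) - 42679) = sqrt(-59323660/9 - 42679) = sqrt(-59707771/9) = I*sqrt(59707771)/3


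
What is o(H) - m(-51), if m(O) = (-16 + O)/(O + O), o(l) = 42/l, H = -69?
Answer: -2969/2346 ≈ -1.2656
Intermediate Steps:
m(O) = (-16 + O)/(2*O) (m(O) = (-16 + O)/((2*O)) = (-16 + O)*(1/(2*O)) = (-16 + O)/(2*O))
o(H) - m(-51) = 42/(-69) - (-16 - 51)/(2*(-51)) = 42*(-1/69) - (-1)*(-67)/(2*51) = -14/23 - 1*67/102 = -14/23 - 67/102 = -2969/2346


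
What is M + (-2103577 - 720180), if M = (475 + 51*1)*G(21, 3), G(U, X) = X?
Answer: -2822179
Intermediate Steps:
M = 1578 (M = (475 + 51*1)*3 = (475 + 51)*3 = 526*3 = 1578)
M + (-2103577 - 720180) = 1578 + (-2103577 - 720180) = 1578 - 2823757 = -2822179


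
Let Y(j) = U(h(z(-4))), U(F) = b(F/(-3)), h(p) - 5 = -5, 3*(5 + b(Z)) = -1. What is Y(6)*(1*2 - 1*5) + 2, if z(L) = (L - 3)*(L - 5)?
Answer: 18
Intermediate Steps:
b(Z) = -16/3 (b(Z) = -5 + (1/3)*(-1) = -5 - 1/3 = -16/3)
z(L) = (-5 + L)*(-3 + L) (z(L) = (-3 + L)*(-5 + L) = (-5 + L)*(-3 + L))
h(p) = 0 (h(p) = 5 - 5 = 0)
U(F) = -16/3
Y(j) = -16/3
Y(6)*(1*2 - 1*5) + 2 = -16*(1*2 - 1*5)/3 + 2 = -16*(2 - 5)/3 + 2 = -16/3*(-3) + 2 = 16 + 2 = 18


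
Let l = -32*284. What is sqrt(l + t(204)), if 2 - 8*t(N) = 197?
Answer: I*sqrt(145798)/4 ≈ 95.459*I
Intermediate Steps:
t(N) = -195/8 (t(N) = 1/4 - 1/8*197 = 1/4 - 197/8 = -195/8)
l = -9088
sqrt(l + t(204)) = sqrt(-9088 - 195/8) = sqrt(-72899/8) = I*sqrt(145798)/4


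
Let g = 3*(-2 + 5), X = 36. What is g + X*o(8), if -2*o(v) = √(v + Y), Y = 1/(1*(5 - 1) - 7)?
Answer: 9 - 6*√69 ≈ -40.840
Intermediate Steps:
Y = -⅓ (Y = 1/(1*4 - 7) = 1/(4 - 7) = 1/(-3) = -⅓ ≈ -0.33333)
g = 9 (g = 3*3 = 9)
o(v) = -√(-⅓ + v)/2 (o(v) = -√(v - ⅓)/2 = -√(-⅓ + v)/2)
g + X*o(8) = 9 + 36*(-√(-3 + 9*8)/6) = 9 + 36*(-√(-3 + 72)/6) = 9 + 36*(-√69/6) = 9 - 6*√69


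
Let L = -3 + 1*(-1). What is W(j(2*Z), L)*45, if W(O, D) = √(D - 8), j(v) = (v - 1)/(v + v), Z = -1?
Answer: 90*I*√3 ≈ 155.88*I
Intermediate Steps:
j(v) = (-1 + v)/(2*v) (j(v) = (-1 + v)/((2*v)) = (-1 + v)*(1/(2*v)) = (-1 + v)/(2*v))
L = -4 (L = -3 - 1 = -4)
W(O, D) = √(-8 + D)
W(j(2*Z), L)*45 = √(-8 - 4)*45 = √(-12)*45 = (2*I*√3)*45 = 90*I*√3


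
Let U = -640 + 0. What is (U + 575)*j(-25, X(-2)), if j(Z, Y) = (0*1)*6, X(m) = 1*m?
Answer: 0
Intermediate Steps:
X(m) = m
U = -640
j(Z, Y) = 0 (j(Z, Y) = 0*6 = 0)
(U + 575)*j(-25, X(-2)) = (-640 + 575)*0 = -65*0 = 0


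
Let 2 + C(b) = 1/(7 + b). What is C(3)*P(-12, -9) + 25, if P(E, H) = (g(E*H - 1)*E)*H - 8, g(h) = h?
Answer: -109581/5 ≈ -21916.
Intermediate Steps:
C(b) = -2 + 1/(7 + b)
P(E, H) = -8 + E*H*(-1 + E*H) (P(E, H) = ((E*H - 1)*E)*H - 8 = ((-1 + E*H)*E)*H - 8 = (E*(-1 + E*H))*H - 8 = E*H*(-1 + E*H) - 8 = -8 + E*H*(-1 + E*H))
C(3)*P(-12, -9) + 25 = ((-13 - 2*3)/(7 + 3))*(-8 - 12*(-9)*(-1 - 12*(-9))) + 25 = ((-13 - 6)/10)*(-8 - 12*(-9)*(-1 + 108)) + 25 = ((⅒)*(-19))*(-8 - 12*(-9)*107) + 25 = -19*(-8 + 11556)/10 + 25 = -19/10*11548 + 25 = -109706/5 + 25 = -109581/5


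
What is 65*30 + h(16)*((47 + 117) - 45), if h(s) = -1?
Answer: 1831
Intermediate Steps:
65*30 + h(16)*((47 + 117) - 45) = 65*30 - ((47 + 117) - 45) = 1950 - (164 - 45) = 1950 - 1*119 = 1950 - 119 = 1831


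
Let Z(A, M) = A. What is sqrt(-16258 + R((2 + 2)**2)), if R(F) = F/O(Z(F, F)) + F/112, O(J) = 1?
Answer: I*sqrt(795851)/7 ≈ 127.44*I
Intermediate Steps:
R(F) = 113*F/112 (R(F) = F/1 + F/112 = F*1 + F*(1/112) = F + F/112 = 113*F/112)
sqrt(-16258 + R((2 + 2)**2)) = sqrt(-16258 + 113*(2 + 2)**2/112) = sqrt(-16258 + (113/112)*4**2) = sqrt(-16258 + (113/112)*16) = sqrt(-16258 + 113/7) = sqrt(-113693/7) = I*sqrt(795851)/7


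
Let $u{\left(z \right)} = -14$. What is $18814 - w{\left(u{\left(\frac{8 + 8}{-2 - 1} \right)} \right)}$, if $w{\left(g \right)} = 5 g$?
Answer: $18884$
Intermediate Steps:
$18814 - w{\left(u{\left(\frac{8 + 8}{-2 - 1} \right)} \right)} = 18814 - 5 \left(-14\right) = 18814 - -70 = 18814 + 70 = 18884$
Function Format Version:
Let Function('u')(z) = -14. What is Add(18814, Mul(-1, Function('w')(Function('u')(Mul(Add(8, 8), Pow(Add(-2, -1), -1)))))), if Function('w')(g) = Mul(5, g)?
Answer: 18884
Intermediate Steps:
Add(18814, Mul(-1, Function('w')(Function('u')(Mul(Add(8, 8), Pow(Add(-2, -1), -1)))))) = Add(18814, Mul(-1, Mul(5, -14))) = Add(18814, Mul(-1, -70)) = Add(18814, 70) = 18884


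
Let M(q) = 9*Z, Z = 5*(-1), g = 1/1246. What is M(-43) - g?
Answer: -56071/1246 ≈ -45.001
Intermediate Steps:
g = 1/1246 ≈ 0.00080257
Z = -5
M(q) = -45 (M(q) = 9*(-5) = -45)
M(-43) - g = -45 - 1*1/1246 = -45 - 1/1246 = -56071/1246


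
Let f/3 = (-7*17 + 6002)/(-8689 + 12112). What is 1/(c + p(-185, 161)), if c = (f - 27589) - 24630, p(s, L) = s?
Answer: -1141/59787081 ≈ -1.9084e-5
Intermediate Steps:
f = 5883/1141 (f = 3*((-7*17 + 6002)/(-8689 + 12112)) = 3*((-119 + 6002)/3423) = 3*(5883*(1/3423)) = 3*(1961/1141) = 5883/1141 ≈ 5.1560)
c = -59575996/1141 (c = (5883/1141 - 27589) - 24630 = -31473166/1141 - 24630 = -59575996/1141 ≈ -52214.)
1/(c + p(-185, 161)) = 1/(-59575996/1141 - 185) = 1/(-59787081/1141) = -1141/59787081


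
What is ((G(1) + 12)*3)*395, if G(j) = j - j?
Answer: 14220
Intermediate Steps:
G(j) = 0
((G(1) + 12)*3)*395 = ((0 + 12)*3)*395 = (12*3)*395 = 36*395 = 14220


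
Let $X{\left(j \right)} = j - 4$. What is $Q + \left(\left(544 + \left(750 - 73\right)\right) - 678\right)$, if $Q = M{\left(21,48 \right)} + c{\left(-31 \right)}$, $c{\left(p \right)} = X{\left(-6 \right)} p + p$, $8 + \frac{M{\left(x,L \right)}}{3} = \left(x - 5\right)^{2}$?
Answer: $1566$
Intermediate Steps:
$M{\left(x,L \right)} = -24 + 3 \left(-5 + x\right)^{2}$ ($M{\left(x,L \right)} = -24 + 3 \left(x - 5\right)^{2} = -24 + 3 \left(-5 + x\right)^{2}$)
$X{\left(j \right)} = -4 + j$
$c{\left(p \right)} = - 9 p$ ($c{\left(p \right)} = \left(-4 - 6\right) p + p = - 10 p + p = - 9 p$)
$Q = 1023$ ($Q = \left(-24 + 3 \left(-5 + 21\right)^{2}\right) - -279 = \left(-24 + 3 \cdot 16^{2}\right) + 279 = \left(-24 + 3 \cdot 256\right) + 279 = \left(-24 + 768\right) + 279 = 744 + 279 = 1023$)
$Q + \left(\left(544 + \left(750 - 73\right)\right) - 678\right) = 1023 + \left(\left(544 + \left(750 - 73\right)\right) - 678\right) = 1023 + \left(\left(544 + 677\right) - 678\right) = 1023 + \left(1221 - 678\right) = 1023 + 543 = 1566$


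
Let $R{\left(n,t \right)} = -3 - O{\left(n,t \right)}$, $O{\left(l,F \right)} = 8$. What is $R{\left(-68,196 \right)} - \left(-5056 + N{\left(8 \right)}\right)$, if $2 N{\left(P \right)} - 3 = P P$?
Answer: $\frac{10023}{2} \approx 5011.5$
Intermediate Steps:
$N{\left(P \right)} = \frac{3}{2} + \frac{P^{2}}{2}$ ($N{\left(P \right)} = \frac{3}{2} + \frac{P P}{2} = \frac{3}{2} + \frac{P^{2}}{2}$)
$R{\left(n,t \right)} = -11$ ($R{\left(n,t \right)} = -3 - 8 = -11$)
$R{\left(-68,196 \right)} - \left(-5056 + N{\left(8 \right)}\right) = -11 + \left(5056 - \left(\frac{3}{2} + \frac{8^{2}}{2}\right)\right) = -11 + \left(5056 - \left(\frac{3}{2} + \frac{1}{2} \cdot 64\right)\right) = -11 + \left(5056 - \left(\frac{3}{2} + 32\right)\right) = -11 + \left(5056 - \frac{67}{2}\right) = -11 + \frac{10045}{2} = \frac{10023}{2}$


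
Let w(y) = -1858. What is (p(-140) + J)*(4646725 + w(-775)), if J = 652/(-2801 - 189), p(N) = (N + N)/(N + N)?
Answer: 5429849523/1495 ≈ 3.6320e+6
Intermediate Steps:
p(N) = 1 (p(N) = (2*N)/((2*N)) = (2*N)*(1/(2*N)) = 1)
J = -326/1495 (J = 652/(-2990) = 652*(-1/2990) = -326/1495 ≈ -0.21806)
(p(-140) + J)*(4646725 + w(-775)) = (1 - 326/1495)*(4646725 - 1858) = (1169/1495)*4644867 = 5429849523/1495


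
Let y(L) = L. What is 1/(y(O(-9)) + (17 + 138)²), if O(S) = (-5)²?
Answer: 1/24050 ≈ 4.1580e-5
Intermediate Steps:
O(S) = 25
1/(y(O(-9)) + (17 + 138)²) = 1/(25 + (17 + 138)²) = 1/(25 + 155²) = 1/(25 + 24025) = 1/24050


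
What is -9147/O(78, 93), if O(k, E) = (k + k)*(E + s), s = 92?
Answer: -3049/9620 ≈ -0.31694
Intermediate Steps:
O(k, E) = 2*k*(92 + E) (O(k, E) = (k + k)*(E + 92) = (2*k)*(92 + E) = 2*k*(92 + E))
-9147/O(78, 93) = -9147*1/(156*(92 + 93)) = -9147/(2*78*185) = -9147/28860 = -9147*1/28860 = -3049/9620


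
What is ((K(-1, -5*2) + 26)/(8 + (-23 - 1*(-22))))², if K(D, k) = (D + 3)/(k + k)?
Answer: 1369/100 ≈ 13.690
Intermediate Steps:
K(D, k) = (3 + D)/(2*k) (K(D, k) = (3 + D)/((2*k)) = (3 + D)*(1/(2*k)) = (3 + D)/(2*k))
((K(-1, -5*2) + 26)/(8 + (-23 - 1*(-22))))² = (((3 - 1)/(2*((-5*2))) + 26)/(8 + (-23 - 1*(-22))))² = (((½)*2/(-10) + 26)/(8 + (-23 + 22)))² = (((½)*(-⅒)*2 + 26)/(8 - 1))² = ((-⅒ + 26)/7)² = ((259/10)*(⅐))² = (37/10)² = 1369/100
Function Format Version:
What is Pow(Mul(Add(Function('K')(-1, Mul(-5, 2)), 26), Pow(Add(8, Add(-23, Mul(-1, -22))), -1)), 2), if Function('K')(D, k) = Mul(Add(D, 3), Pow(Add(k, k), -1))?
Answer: Rational(1369, 100) ≈ 13.690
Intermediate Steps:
Function('K')(D, k) = Mul(Rational(1, 2), Pow(k, -1), Add(3, D)) (Function('K')(D, k) = Mul(Add(3, D), Pow(Mul(2, k), -1)) = Mul(Add(3, D), Mul(Rational(1, 2), Pow(k, -1))) = Mul(Rational(1, 2), Pow(k, -1), Add(3, D)))
Pow(Mul(Add(Function('K')(-1, Mul(-5, 2)), 26), Pow(Add(8, Add(-23, Mul(-1, -22))), -1)), 2) = Pow(Mul(Add(Mul(Rational(1, 2), Pow(Mul(-5, 2), -1), Add(3, -1)), 26), Pow(Add(8, Add(-23, Mul(-1, -22))), -1)), 2) = Pow(Mul(Add(Mul(Rational(1, 2), Pow(-10, -1), 2), 26), Pow(Add(8, Add(-23, 22)), -1)), 2) = Pow(Mul(Add(Mul(Rational(1, 2), Rational(-1, 10), 2), 26), Pow(Add(8, -1), -1)), 2) = Pow(Mul(Add(Rational(-1, 10), 26), Pow(7, -1)), 2) = Pow(Mul(Rational(259, 10), Rational(1, 7)), 2) = Pow(Rational(37, 10), 2) = Rational(1369, 100)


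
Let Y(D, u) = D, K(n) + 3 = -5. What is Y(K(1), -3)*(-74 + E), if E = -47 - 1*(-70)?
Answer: 408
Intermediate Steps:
K(n) = -8 (K(n) = -3 - 5 = -8)
E = 23 (E = -47 + 70 = 23)
Y(K(1), -3)*(-74 + E) = -8*(-74 + 23) = -8*(-51) = 408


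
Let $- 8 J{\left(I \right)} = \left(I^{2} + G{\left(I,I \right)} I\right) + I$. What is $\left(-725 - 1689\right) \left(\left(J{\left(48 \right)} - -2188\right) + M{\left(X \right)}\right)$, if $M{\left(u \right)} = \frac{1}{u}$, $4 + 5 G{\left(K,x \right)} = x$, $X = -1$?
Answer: $- \frac{22211214}{5} \approx -4.4422 \cdot 10^{6}$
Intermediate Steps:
$G{\left(K,x \right)} = - \frac{4}{5} + \frac{x}{5}$
$J{\left(I \right)} = - \frac{I}{8} - \frac{I^{2}}{8} - \frac{I \left(- \frac{4}{5} + \frac{I}{5}\right)}{8}$ ($J{\left(I \right)} = - \frac{\left(I^{2} + \left(- \frac{4}{5} + \frac{I}{5}\right) I\right) + I}{8} = - \frac{\left(I^{2} + I \left(- \frac{4}{5} + \frac{I}{5}\right)\right) + I}{8} = - \frac{I + I^{2} + I \left(- \frac{4}{5} + \frac{I}{5}\right)}{8} = - \frac{I}{8} - \frac{I^{2}}{8} - \frac{I \left(- \frac{4}{5} + \frac{I}{5}\right)}{8}$)
$\left(-725 - 1689\right) \left(\left(J{\left(48 \right)} - -2188\right) + M{\left(X \right)}\right) = \left(-725 - 1689\right) \left(\left(\left(- \frac{1}{40}\right) 48 \left(1 + 6 \cdot 48\right) - -2188\right) + \frac{1}{-1}\right) = - 2414 \left(\left(\left(- \frac{1}{40}\right) 48 \left(1 + 288\right) + 2188\right) - 1\right) = - 2414 \left(\left(\left(- \frac{1}{40}\right) 48 \cdot 289 + 2188\right) - 1\right) = - 2414 \left(\left(- \frac{1734}{5} + 2188\right) - 1\right) = - 2414 \left(\frac{9206}{5} - 1\right) = \left(-2414\right) \frac{9201}{5} = - \frac{22211214}{5}$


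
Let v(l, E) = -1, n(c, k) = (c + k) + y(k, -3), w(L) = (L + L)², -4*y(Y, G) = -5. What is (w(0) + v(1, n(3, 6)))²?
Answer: 1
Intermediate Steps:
y(Y, G) = 5/4 (y(Y, G) = -¼*(-5) = 5/4)
w(L) = 4*L² (w(L) = (2*L)² = 4*L²)
n(c, k) = 5/4 + c + k (n(c, k) = (c + k) + 5/4 = 5/4 + c + k)
(w(0) + v(1, n(3, 6)))² = (4*0² - 1)² = (4*0 - 1)² = (0 - 1)² = (-1)² = 1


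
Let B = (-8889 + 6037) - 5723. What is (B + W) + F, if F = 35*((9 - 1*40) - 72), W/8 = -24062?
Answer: -204676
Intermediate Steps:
W = -192496 (W = 8*(-24062) = -192496)
B = -8575 (B = -2852 - 5723 = -8575)
F = -3605 (F = 35*((9 - 40) - 72) = 35*(-31 - 72) = 35*(-103) = -3605)
(B + W) + F = (-8575 - 192496) - 3605 = -201071 - 3605 = -204676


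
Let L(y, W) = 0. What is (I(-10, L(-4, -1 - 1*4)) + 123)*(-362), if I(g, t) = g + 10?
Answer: -44526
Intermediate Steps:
I(g, t) = 10 + g
(I(-10, L(-4, -1 - 1*4)) + 123)*(-362) = ((10 - 10) + 123)*(-362) = (0 + 123)*(-362) = 123*(-362) = -44526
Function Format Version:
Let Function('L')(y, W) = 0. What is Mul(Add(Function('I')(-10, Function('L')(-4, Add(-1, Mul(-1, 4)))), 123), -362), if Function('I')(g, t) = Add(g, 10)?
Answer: -44526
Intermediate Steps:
Function('I')(g, t) = Add(10, g)
Mul(Add(Function('I')(-10, Function('L')(-4, Add(-1, Mul(-1, 4)))), 123), -362) = Mul(Add(Add(10, -10), 123), -362) = Mul(Add(0, 123), -362) = Mul(123, -362) = -44526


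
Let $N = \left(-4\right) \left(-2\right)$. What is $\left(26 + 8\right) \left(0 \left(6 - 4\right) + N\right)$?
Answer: $272$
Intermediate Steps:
$N = 8$
$\left(26 + 8\right) \left(0 \left(6 - 4\right) + N\right) = \left(26 + 8\right) \left(0 \left(6 - 4\right) + 8\right) = 34 \left(0 \cdot 2 + 8\right) = 34 \left(0 + 8\right) = 34 \cdot 8 = 272$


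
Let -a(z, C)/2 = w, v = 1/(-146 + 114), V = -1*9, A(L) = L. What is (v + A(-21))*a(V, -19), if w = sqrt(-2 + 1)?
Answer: 673*I/16 ≈ 42.063*I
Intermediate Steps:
V = -9
w = I (w = sqrt(-1) = I ≈ 1.0*I)
v = -1/32 (v = 1/(-32) = -1/32 ≈ -0.031250)
a(z, C) = -2*I
(v + A(-21))*a(V, -19) = (-1/32 - 21)*(-2*I) = -(-673)*I/16 = 673*I/16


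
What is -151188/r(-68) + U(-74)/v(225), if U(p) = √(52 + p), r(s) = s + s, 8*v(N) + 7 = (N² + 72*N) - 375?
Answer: 37797/34 + 8*I*√22/66443 ≈ 1111.7 + 0.00056474*I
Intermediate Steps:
v(N) = -191/4 + 9*N + N²/8 (v(N) = -7/8 + ((N² + 72*N) - 375)/8 = -7/8 + (-375 + N² + 72*N)/8 = -7/8 + (-375/8 + 9*N + N²/8) = -191/4 + 9*N + N²/8)
r(s) = 2*s
-151188/r(-68) + U(-74)/v(225) = -151188/(2*(-68)) + √(52 - 74)/(-191/4 + 9*225 + (⅛)*225²) = -151188/(-136) + √(-22)/(-191/4 + 2025 + (⅛)*50625) = -151188*(-1/136) + (I*√22)/(-191/4 + 2025 + 50625/8) = 37797/34 + (I*√22)/(66443/8) = 37797/34 + (I*√22)*(8/66443) = 37797/34 + 8*I*√22/66443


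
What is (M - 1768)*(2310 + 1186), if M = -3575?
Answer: -18679128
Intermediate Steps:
(M - 1768)*(2310 + 1186) = (-3575 - 1768)*(2310 + 1186) = -5343*3496 = -18679128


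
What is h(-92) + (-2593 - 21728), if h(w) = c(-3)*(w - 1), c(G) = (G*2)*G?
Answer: -25995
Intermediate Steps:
c(G) = 2*G**2 (c(G) = (2*G)*G = 2*G**2)
h(w) = -18 + 18*w (h(w) = (2*(-3)**2)*(w - 1) = (2*9)*(-1 + w) = 18*(-1 + w) = -18 + 18*w)
h(-92) + (-2593 - 21728) = (-18 + 18*(-92)) + (-2593 - 21728) = (-18 - 1656) - 24321 = -1674 - 24321 = -25995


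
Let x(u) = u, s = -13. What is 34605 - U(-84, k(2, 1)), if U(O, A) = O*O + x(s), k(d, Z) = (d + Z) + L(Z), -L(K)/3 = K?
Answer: 27562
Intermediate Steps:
L(K) = -3*K
k(d, Z) = d - 2*Z (k(d, Z) = (d + Z) - 3*Z = (Z + d) - 3*Z = d - 2*Z)
U(O, A) = -13 + O² (U(O, A) = O*O - 13 = O² - 13 = -13 + O²)
34605 - U(-84, k(2, 1)) = 34605 - (-13 + (-84)²) = 34605 - (-13 + 7056) = 34605 - 1*7043 = 34605 - 7043 = 27562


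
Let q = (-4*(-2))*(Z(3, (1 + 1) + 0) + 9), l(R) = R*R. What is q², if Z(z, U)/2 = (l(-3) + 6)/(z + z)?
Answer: 12544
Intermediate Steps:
l(R) = R²
Z(z, U) = 15/z (Z(z, U) = 2*(((-3)² + 6)/(z + z)) = 2*((9 + 6)/((2*z))) = 2*(15*(1/(2*z))) = 2*(15/(2*z)) = 15/z)
q = 112 (q = (-4*(-2))*(15/3 + 9) = 8*(15*(⅓) + 9) = 8*(5 + 9) = 8*14 = 112)
q² = 112² = 12544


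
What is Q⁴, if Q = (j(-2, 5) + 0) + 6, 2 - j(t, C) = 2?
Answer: 1296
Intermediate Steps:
j(t, C) = 0 (j(t, C) = 2 - 1*2 = 2 - 2 = 0)
Q = 6 (Q = (0 + 0) + 6 = 0 + 6 = 6)
Q⁴ = 6⁴ = 1296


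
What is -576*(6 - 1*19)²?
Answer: -97344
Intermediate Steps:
-576*(6 - 1*19)² = -576*(6 - 19)² = -576*(-13)² = -576*169 = -97344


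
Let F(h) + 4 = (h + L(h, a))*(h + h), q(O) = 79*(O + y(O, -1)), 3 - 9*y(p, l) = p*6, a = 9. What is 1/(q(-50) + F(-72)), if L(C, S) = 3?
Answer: 3/25925 ≈ 0.00011572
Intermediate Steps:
y(p, l) = ⅓ - 2*p/3 (y(p, l) = ⅓ - p*6/9 = ⅓ - 2*p/3)
q(O) = 79/3 + 79*O/3 (q(O) = 79*(O + (⅓ - 2*O/3)) = 79*(⅓ + O/3) = 79/3 + 79*O/3)
F(h) = -4 + 2*h*(3 + h) (F(h) = -4 + (h + 3)*(h + h) = -4 + (3 + h)*(2*h) = -4 + 2*h*(3 + h))
1/(q(-50) + F(-72)) = 1/((79/3 + (79/3)*(-50)) + (-4 + 2*(-72)² + 6*(-72))) = 1/((79/3 - 3950/3) + (-4 + 2*5184 - 432)) = 1/(-3871/3 + (-4 + 10368 - 432)) = 1/(-3871/3 + 9932) = 1/(25925/3) = 3/25925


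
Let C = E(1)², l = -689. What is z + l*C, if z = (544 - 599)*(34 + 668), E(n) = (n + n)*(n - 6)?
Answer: -107510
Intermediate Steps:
E(n) = 2*n*(-6 + n) (E(n) = (2*n)*(-6 + n) = 2*n*(-6 + n))
z = -38610 (z = -55*702 = -38610)
C = 100 (C = (2*1*(-6 + 1))² = (2*1*(-5))² = (-10)² = 100)
z + l*C = -38610 - 689*100 = -38610 - 68900 = -107510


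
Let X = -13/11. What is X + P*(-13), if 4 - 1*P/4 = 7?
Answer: 1703/11 ≈ 154.82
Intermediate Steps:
X = -13/11 (X = -13*1/11 = -13/11 ≈ -1.1818)
P = -12 (P = 16 - 4*7 = 16 - 28 = -12)
X + P*(-13) = -13/11 - 12*(-13) = -13/11 + 156 = 1703/11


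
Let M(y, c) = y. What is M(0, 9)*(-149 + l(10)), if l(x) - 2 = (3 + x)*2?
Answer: 0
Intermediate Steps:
l(x) = 8 + 2*x (l(x) = 2 + (3 + x)*2 = 2 + (6 + 2*x) = 8 + 2*x)
M(0, 9)*(-149 + l(10)) = 0*(-149 + (8 + 2*10)) = 0*(-149 + (8 + 20)) = 0*(-149 + 28) = 0*(-121) = 0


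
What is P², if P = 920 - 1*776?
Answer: 20736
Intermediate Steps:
P = 144 (P = 920 - 776 = 144)
P² = 144² = 20736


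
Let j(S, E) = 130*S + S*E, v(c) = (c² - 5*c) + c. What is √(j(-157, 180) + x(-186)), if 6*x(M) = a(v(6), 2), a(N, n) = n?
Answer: I*√438027/3 ≈ 220.61*I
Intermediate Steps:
v(c) = c² - 4*c
j(S, E) = 130*S + E*S
x(M) = ⅓ (x(M) = (⅙)*2 = ⅓)
√(j(-157, 180) + x(-186)) = √(-157*(130 + 180) + ⅓) = √(-157*310 + ⅓) = √(-48670 + ⅓) = √(-146009/3) = I*√438027/3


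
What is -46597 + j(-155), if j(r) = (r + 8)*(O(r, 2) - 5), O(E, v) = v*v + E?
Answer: -23665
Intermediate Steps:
O(E, v) = E + v² (O(E, v) = v² + E = E + v²)
j(r) = (-1 + r)*(8 + r) (j(r) = (r + 8)*((r + 2²) - 5) = (8 + r)*((r + 4) - 5) = (8 + r)*((4 + r) - 5) = (8 + r)*(-1 + r) = (-1 + r)*(8 + r))
-46597 + j(-155) = -46597 + (-8 + (-155)² + 7*(-155)) = -46597 + (-8 + 24025 - 1085) = -46597 + 22932 = -23665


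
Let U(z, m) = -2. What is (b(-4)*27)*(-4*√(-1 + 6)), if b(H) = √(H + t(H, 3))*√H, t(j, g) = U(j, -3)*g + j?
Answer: 216*√70 ≈ 1807.2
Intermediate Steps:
t(j, g) = j - 2*g (t(j, g) = -2*g + j = j - 2*g)
b(H) = √H*√(-6 + 2*H) (b(H) = √(H + (H - 2*3))*√H = √(H + (H - 6))*√H = √(H + (-6 + H))*√H = √(-6 + 2*H)*√H = √H*√(-6 + 2*H))
(b(-4)*27)*(-4*√(-1 + 6)) = ((√2*√(-4)*√(-3 - 4))*27)*(-4*√(-1 + 6)) = ((√2*(2*I)*√(-7))*27)*(-4*√5) = ((√2*(2*I)*(I*√7))*27)*(-4*√5) = (-2*√14*27)*(-4*√5) = (-54*√14)*(-4*√5) = 216*√70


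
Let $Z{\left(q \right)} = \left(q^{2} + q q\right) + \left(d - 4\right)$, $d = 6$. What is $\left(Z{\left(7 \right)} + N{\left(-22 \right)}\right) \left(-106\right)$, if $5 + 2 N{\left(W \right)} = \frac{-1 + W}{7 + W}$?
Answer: $- \frac{156244}{15} \approx -10416.0$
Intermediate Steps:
$N{\left(W \right)} = - \frac{5}{2} + \frac{-1 + W}{2 \left(7 + W\right)}$ ($N{\left(W \right)} = - \frac{5}{2} + \frac{\left(-1 + W\right) \frac{1}{7 + W}}{2} = - \frac{5}{2} + \frac{\frac{1}{7 + W} \left(-1 + W\right)}{2} = - \frac{5}{2} + \frac{-1 + W}{2 \left(7 + W\right)}$)
$Z{\left(q \right)} = 2 + 2 q^{2}$ ($Z{\left(q \right)} = \left(q^{2} + q q\right) + \left(6 - 4\right) = \left(q^{2} + q^{2}\right) + 2 = 2 q^{2} + 2 = 2 + 2 q^{2}$)
$\left(Z{\left(7 \right)} + N{\left(-22 \right)}\right) \left(-106\right) = \left(\left(2 + 2 \cdot 7^{2}\right) + \frac{2 \left(-9 - -22\right)}{7 - 22}\right) \left(-106\right) = \left(\left(2 + 2 \cdot 49\right) + \frac{2 \left(-9 + 22\right)}{-15}\right) \left(-106\right) = \left(\left(2 + 98\right) + 2 \left(- \frac{1}{15}\right) 13\right) \left(-106\right) = \left(100 - \frac{26}{15}\right) \left(-106\right) = \frac{1474}{15} \left(-106\right) = - \frac{156244}{15}$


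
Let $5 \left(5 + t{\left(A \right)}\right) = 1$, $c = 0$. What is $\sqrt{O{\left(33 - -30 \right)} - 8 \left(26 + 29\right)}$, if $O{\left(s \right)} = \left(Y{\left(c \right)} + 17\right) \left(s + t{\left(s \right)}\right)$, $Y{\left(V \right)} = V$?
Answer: $\frac{\sqrt{13735}}{5} \approx 23.439$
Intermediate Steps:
$t{\left(A \right)} = - \frac{24}{5}$ ($t{\left(A \right)} = -5 + \frac{1}{5} \cdot 1 = -5 + \frac{1}{5} = - \frac{24}{5}$)
$O{\left(s \right)} = - \frac{408}{5} + 17 s$ ($O{\left(s \right)} = \left(0 + 17\right) \left(s - \frac{24}{5}\right) = 17 \left(- \frac{24}{5} + s\right) = - \frac{408}{5} + 17 s$)
$\sqrt{O{\left(33 - -30 \right)} - 8 \left(26 + 29\right)} = \sqrt{\left(- \frac{408}{5} + 17 \left(33 - -30\right)\right) - 8 \left(26 + 29\right)} = \sqrt{\left(- \frac{408}{5} + 17 \left(33 + 30\right)\right) - 440} = \sqrt{\left(- \frac{408}{5} + 17 \cdot 63\right) - 440} = \sqrt{\left(- \frac{408}{5} + 1071\right) - 440} = \sqrt{\frac{4947}{5} - 440} = \sqrt{\frac{2747}{5}} = \frac{\sqrt{13735}}{5}$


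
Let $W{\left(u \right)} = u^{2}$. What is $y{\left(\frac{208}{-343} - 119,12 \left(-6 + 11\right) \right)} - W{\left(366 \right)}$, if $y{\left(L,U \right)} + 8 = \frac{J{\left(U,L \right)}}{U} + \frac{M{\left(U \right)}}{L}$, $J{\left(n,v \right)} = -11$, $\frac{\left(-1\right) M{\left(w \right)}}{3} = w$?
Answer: $- \frac{879331021}{6564} \approx -1.3396 \cdot 10^{5}$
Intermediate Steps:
$M{\left(w \right)} = - 3 w$
$y{\left(L,U \right)} = -8 - \frac{11}{U} - \frac{3 U}{L}$ ($y{\left(L,U \right)} = -8 - \left(\frac{11}{U} - \frac{\left(-3\right) U}{L}\right) = -8 - \left(\frac{11}{U} + \frac{3 U}{L}\right) = -8 - \frac{11}{U} - \frac{3 U}{L}$)
$y{\left(\frac{208}{-343} - 119,12 \left(-6 + 11\right) \right)} - W{\left(366 \right)} = \left(-8 - \frac{11}{12 \left(-6 + 11\right)} - \frac{3 \cdot 12 \left(-6 + 11\right)}{\frac{208}{-343} - 119}\right) - 366^{2} = \left(-8 - \frac{11}{12 \cdot 5} - \frac{3 \cdot 12 \cdot 5}{208 \left(- \frac{1}{343}\right) - 119}\right) - 133956 = \left(-8 - \frac{11}{60} - \frac{180}{- \frac{208}{343} - 119}\right) - 133956 = \left(-8 - \frac{11}{60} - \frac{180}{- \frac{41025}{343}}\right) - 133956 = \left(-8 - \frac{11}{60} - 180 \left(- \frac{343}{41025}\right)\right) - 133956 = \left(-8 - \frac{11}{60} + \frac{4116}{2735}\right) - 133956 = - \frac{43837}{6564} - 133956 = - \frac{879331021}{6564}$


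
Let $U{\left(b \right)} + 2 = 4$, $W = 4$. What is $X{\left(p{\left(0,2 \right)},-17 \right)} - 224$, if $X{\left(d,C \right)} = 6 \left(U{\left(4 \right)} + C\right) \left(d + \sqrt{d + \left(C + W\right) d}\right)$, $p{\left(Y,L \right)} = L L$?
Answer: $-584 - 360 i \sqrt{3} \approx -584.0 - 623.54 i$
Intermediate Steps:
$p{\left(Y,L \right)} = L^{2}$
$U{\left(b \right)} = 2$ ($U{\left(b \right)} = -2 + 4 = 2$)
$X{\left(d,C \right)} = 6 \left(2 + C\right) \left(d + \sqrt{d + d \left(4 + C\right)}\right)$ ($X{\left(d,C \right)} = 6 \left(2 + C\right) \left(d + \sqrt{d + \left(C + 4\right) d}\right) = 6 \left(2 + C\right) \left(d + \sqrt{d + \left(4 + C\right) d}\right) = 6 \left(2 + C\right) \left(d + \sqrt{d + d \left(4 + C\right)}\right)$)
$X{\left(p{\left(0,2 \right)},-17 \right)} - 224 = \left(12 \cdot 2^{2} + 12 \sqrt{2^{2} \left(5 - 17\right)} + 6 \left(-17\right) 2^{2} + 6 \left(-17\right) \sqrt{2^{2} \left(5 - 17\right)}\right) - 224 = \left(12 \cdot 4 + 12 \sqrt{4 \left(-12\right)} + 6 \left(-17\right) 4 + 6 \left(-17\right) \sqrt{4 \left(-12\right)}\right) - 224 = \left(48 + 12 \sqrt{-48} - 408 + 6 \left(-17\right) \sqrt{-48}\right) - 224 = \left(48 + 12 \cdot 4 i \sqrt{3} - 408 + 6 \left(-17\right) 4 i \sqrt{3}\right) - 224 = \left(48 + 48 i \sqrt{3} - 408 - 408 i \sqrt{3}\right) - 224 = \left(-360 - 360 i \sqrt{3}\right) - 224 = -584 - 360 i \sqrt{3}$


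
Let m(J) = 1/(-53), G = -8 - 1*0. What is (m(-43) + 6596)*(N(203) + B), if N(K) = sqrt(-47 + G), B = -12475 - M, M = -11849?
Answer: -218841462/53 + 349587*I*sqrt(55)/53 ≈ -4.1291e+6 + 48917.0*I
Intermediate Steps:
G = -8 (G = -8 + 0 = -8)
B = -626 (B = -12475 - 1*(-11849) = -12475 + 11849 = -626)
m(J) = -1/53
N(K) = I*sqrt(55) (N(K) = sqrt(-47 - 8) = sqrt(-55) = I*sqrt(55))
(m(-43) + 6596)*(N(203) + B) = (-1/53 + 6596)*(I*sqrt(55) - 626) = 349587*(-626 + I*sqrt(55))/53 = -218841462/53 + 349587*I*sqrt(55)/53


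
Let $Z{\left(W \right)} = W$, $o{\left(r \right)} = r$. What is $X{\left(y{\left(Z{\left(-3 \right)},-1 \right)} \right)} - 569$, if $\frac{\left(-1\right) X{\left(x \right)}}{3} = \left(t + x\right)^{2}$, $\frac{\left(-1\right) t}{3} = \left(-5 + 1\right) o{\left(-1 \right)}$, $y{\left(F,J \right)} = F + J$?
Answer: $-1337$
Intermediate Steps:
$t = -12$ ($t = - 3 \left(-5 + 1\right) \left(-1\right) = - 3 \left(\left(-4\right) \left(-1\right)\right) = \left(-3\right) 4 = -12$)
$X{\left(x \right)} = - 3 \left(-12 + x\right)^{2}$
$X{\left(y{\left(Z{\left(-3 \right)},-1 \right)} \right)} - 569 = - 3 \left(-12 - 4\right)^{2} - 569 = - 3 \left(-16\right)^{2} - 569 = \left(-3\right) 256 - 569 = -768 - 569 = -1337$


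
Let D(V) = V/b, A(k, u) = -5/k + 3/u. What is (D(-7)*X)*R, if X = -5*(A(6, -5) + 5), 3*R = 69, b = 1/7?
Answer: 120589/6 ≈ 20098.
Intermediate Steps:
b = ⅐ ≈ 0.14286
R = 23 (R = (⅓)*69 = 23)
D(V) = 7*V (D(V) = V/(⅐) = V*7 = 7*V)
X = -107/6 (X = -5*((-5/6 + 3/(-5)) + 5) = -5*((-5*⅙ + 3*(-⅕)) + 5) = -5*((-⅚ - ⅗) + 5) = -5*(-43/30 + 5) = -5*107/30 = -107/6 ≈ -17.833)
(D(-7)*X)*R = ((7*(-7))*(-107/6))*23 = -49*(-107/6)*23 = (5243/6)*23 = 120589/6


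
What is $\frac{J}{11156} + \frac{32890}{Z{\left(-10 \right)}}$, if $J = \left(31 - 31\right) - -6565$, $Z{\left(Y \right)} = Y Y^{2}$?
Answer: $- \frac{2252224}{69725} \approx -32.302$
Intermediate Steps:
$Z{\left(Y \right)} = Y^{3}$
$J = 6565$ ($J = 0 + 6565 = 6565$)
$\frac{J}{11156} + \frac{32890}{Z{\left(-10 \right)}} = \frac{6565}{11156} + \frac{32890}{\left(-10\right)^{3}} = 6565 \cdot \frac{1}{11156} + \frac{32890}{-1000} = \frac{6565}{11156} + 32890 \left(- \frac{1}{1000}\right) = \frac{6565}{11156} - \frac{3289}{100} = - \frac{2252224}{69725}$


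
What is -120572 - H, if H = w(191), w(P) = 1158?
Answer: -121730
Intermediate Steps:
H = 1158
-120572 - H = -120572 - 1*1158 = -120572 - 1158 = -121730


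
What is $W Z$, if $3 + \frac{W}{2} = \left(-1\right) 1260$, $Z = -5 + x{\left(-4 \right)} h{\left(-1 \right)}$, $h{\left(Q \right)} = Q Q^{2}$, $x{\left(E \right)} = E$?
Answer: $2526$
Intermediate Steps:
$h{\left(Q \right)} = Q^{3}$
$Z = -1$ ($Z = -5 - 4 \left(-1\right)^{3} = -5 - -4 = -5 + 4 = -1$)
$W = -2526$ ($W = -6 + 2 \left(\left(-1\right) 1260\right) = -6 + 2 \left(-1260\right) = -6 - 2520 = -2526$)
$W Z = \left(-2526\right) \left(-1\right) = 2526$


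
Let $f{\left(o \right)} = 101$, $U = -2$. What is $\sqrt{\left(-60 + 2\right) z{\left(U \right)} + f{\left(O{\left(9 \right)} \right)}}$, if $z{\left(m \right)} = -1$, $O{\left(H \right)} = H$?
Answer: $\sqrt{159} \approx 12.61$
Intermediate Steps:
$\sqrt{\left(-60 + 2\right) z{\left(U \right)} + f{\left(O{\left(9 \right)} \right)}} = \sqrt{\left(-60 + 2\right) \left(-1\right) + 101} = \sqrt{\left(-58\right) \left(-1\right) + 101} = \sqrt{58 + 101} = \sqrt{159}$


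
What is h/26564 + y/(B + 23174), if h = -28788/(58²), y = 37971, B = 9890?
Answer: 212011620249/184665118184 ≈ 1.1481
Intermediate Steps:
h = -7197/841 (h = -28788/3364 = -28788*1/3364 = -7197/841 ≈ -8.5577)
h/26564 + y/(B + 23174) = -7197/841/26564 + 37971/(9890 + 23174) = -7197/841*1/26564 + 37971/33064 = -7197/22340324 + 37971*(1/33064) = -7197/22340324 + 37971/33064 = 212011620249/184665118184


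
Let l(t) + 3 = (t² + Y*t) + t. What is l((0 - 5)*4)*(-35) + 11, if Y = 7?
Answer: -8284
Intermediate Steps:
l(t) = -3 + t² + 8*t (l(t) = -3 + ((t² + 7*t) + t) = -3 + (t² + 8*t) = -3 + t² + 8*t)
l((0 - 5)*4)*(-35) + 11 = (-3 + ((0 - 5)*4)² + 8*((0 - 5)*4))*(-35) + 11 = (-3 + (-5*4)² + 8*(-5*4))*(-35) + 11 = (-3 + (-20)² + 8*(-20))*(-35) + 11 = (-3 + 400 - 160)*(-35) + 11 = 237*(-35) + 11 = -8295 + 11 = -8284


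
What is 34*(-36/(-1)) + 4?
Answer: 1228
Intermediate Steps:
34*(-36/(-1)) + 4 = 34*(-36*(-1)) + 4 = 34*36 + 4 = 1224 + 4 = 1228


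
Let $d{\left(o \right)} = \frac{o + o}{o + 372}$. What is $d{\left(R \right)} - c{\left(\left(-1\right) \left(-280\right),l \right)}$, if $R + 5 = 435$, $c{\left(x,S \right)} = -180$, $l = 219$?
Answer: $\frac{72610}{401} \approx 181.07$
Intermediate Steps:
$R = 430$ ($R = -5 + 435 = 430$)
$d{\left(o \right)} = \frac{2 o}{372 + o}$
$d{\left(R \right)} - c{\left(\left(-1\right) \left(-280\right),l \right)} = 2 \cdot 430 \frac{1}{372 + 430} - -180 = 2 \cdot 430 \cdot \frac{1}{802} + 180 = \frac{430}{401} + 180 = \frac{72610}{401}$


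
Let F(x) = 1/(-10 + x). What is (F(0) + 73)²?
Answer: 531441/100 ≈ 5314.4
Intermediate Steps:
(F(0) + 73)² = (1/(-10 + 0) + 73)² = (1/(-10) + 73)² = (-⅒ + 73)² = (729/10)² = 531441/100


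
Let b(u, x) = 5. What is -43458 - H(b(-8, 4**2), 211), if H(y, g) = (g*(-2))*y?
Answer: -41348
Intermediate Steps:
H(y, g) = -2*g*y (H(y, g) = (-2*g)*y = -2*g*y)
-43458 - H(b(-8, 4**2), 211) = -43458 - (-2)*211*5 = -43458 - 1*(-2110) = -43458 + 2110 = -41348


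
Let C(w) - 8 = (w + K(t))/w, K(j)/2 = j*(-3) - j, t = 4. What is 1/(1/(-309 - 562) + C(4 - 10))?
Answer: 2613/37450 ≈ 0.069773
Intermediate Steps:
K(j) = -8*j (K(j) = 2*(j*(-3) - j) = 2*(-3*j - j) = 2*(-4*j) = -8*j)
C(w) = 8 + (-32 + w)/w (C(w) = 8 + (w - 8*4)/w = 8 + (w - 32)/w = 8 + (-32 + w)/w)
1/(1/(-309 - 562) + C(4 - 10)) = 1/(1/(-309 - 562) + (9 - 32/(4 - 10))) = 1/(1/(-871) + (9 - 32/(-6))) = 1/(-1/871 + (9 - 32*(-⅙))) = 1/(-1/871 + (9 + 16/3)) = 1/(-1/871 + 43/3) = 1/(37450/2613) = 2613/37450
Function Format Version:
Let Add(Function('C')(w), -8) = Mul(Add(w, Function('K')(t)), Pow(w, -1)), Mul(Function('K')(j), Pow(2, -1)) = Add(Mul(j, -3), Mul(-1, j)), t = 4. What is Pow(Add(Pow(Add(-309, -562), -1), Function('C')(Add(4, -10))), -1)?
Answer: Rational(2613, 37450) ≈ 0.069773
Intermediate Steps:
Function('K')(j) = Mul(-8, j) (Function('K')(j) = Mul(2, Add(Mul(j, -3), Mul(-1, j))) = Mul(2, Add(Mul(-3, j), Mul(-1, j))) = Mul(2, Mul(-4, j)) = Mul(-8, j))
Function('C')(w) = Add(8, Mul(Pow(w, -1), Add(-32, w))) (Function('C')(w) = Add(8, Mul(Add(w, Mul(-8, 4)), Pow(w, -1))) = Add(8, Mul(Add(w, -32), Pow(w, -1))) = Add(8, Mul(Add(-32, w), Pow(w, -1))) = Add(8, Mul(Pow(w, -1), Add(-32, w))))
Pow(Add(Pow(Add(-309, -562), -1), Function('C')(Add(4, -10))), -1) = Pow(Add(Pow(Add(-309, -562), -1), Add(9, Mul(-32, Pow(Add(4, -10), -1)))), -1) = Pow(Add(Pow(-871, -1), Add(9, Mul(-32, Pow(-6, -1)))), -1) = Pow(Add(Rational(-1, 871), Add(9, Mul(-32, Rational(-1, 6)))), -1) = Pow(Add(Rational(-1, 871), Add(9, Rational(16, 3))), -1) = Pow(Add(Rational(-1, 871), Rational(43, 3)), -1) = Pow(Rational(37450, 2613), -1) = Rational(2613, 37450)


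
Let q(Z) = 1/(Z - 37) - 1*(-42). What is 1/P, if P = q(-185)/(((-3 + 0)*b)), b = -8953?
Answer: 5962698/9323 ≈ 639.57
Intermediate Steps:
q(Z) = 42 + 1/(-37 + Z) (q(Z) = 1/(-37 + Z) + 42 = 42 + 1/(-37 + Z))
P = 9323/5962698 (P = ((-1553 + 42*(-185))/(-37 - 185))/(((-3 + 0)*(-8953))) = ((-1553 - 7770)/(-222))/((-3*(-8953))) = -1/222*(-9323)/26859 = (9323/222)*(1/26859) = 9323/5962698 ≈ 0.0015636)
1/P = 1/(9323/5962698) = 5962698/9323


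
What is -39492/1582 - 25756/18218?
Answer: -190052812/7205219 ≈ -26.377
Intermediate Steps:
-39492/1582 - 25756/18218 = -39492*1/1582 - 25756*1/18218 = -19746/791 - 12878/9109 = -190052812/7205219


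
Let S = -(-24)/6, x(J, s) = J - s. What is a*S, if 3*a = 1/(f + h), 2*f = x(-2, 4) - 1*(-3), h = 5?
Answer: 8/21 ≈ 0.38095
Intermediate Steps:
f = -3/2 (f = ((-2 - 1*4) - 1*(-3))/2 = ((-2 - 4) + 3)/2 = (-6 + 3)/2 = (1/2)*(-3) = -3/2 ≈ -1.5000)
a = 2/21 (a = 1/(3*(-3/2 + 5)) = 1/(3*(7/2)) = (1/3)*(2/7) = 2/21 ≈ 0.095238)
S = 4 (S = -(-24)/6 = -6*(-2/3) = 4)
a*S = (2/21)*4 = 8/21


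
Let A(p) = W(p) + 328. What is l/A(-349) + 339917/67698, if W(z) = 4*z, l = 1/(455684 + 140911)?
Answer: 1336930196081/266263530340 ≈ 5.0211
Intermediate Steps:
l = 1/596595 ≈ 1.6762e-6
A(p) = 328 + 4*p (A(p) = 4*p + 328 = 328 + 4*p)
l/A(-349) + 339917/67698 = 1/(596595*(328 + 4*(-349))) + 339917/67698 = 1/(596595*(328 - 1396)) + 339917*(1/67698) = (1/596595)/(-1068) + 339917/67698 = (1/596595)*(-1/1068) + 339917/67698 = -1/637163460 + 339917/67698 = 1336930196081/266263530340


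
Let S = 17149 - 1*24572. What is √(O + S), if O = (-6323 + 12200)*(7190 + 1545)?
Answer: 2*√12832043 ≈ 7164.4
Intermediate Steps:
S = -7423 (S = 17149 - 24572 = -7423)
O = 51335595 (O = 5877*8735 = 51335595)
√(O + S) = √(51335595 - 7423) = √51328172 = 2*√12832043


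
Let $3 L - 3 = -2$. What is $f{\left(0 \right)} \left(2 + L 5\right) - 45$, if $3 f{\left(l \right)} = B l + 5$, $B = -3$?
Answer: $- \frac{350}{9} \approx -38.889$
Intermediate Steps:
$L = \frac{1}{3}$ ($L = 1 + \frac{1}{3} \left(-2\right) = 1 - \frac{2}{3} = \frac{1}{3} \approx 0.33333$)
$f{\left(l \right)} = \frac{5}{3} - l$ ($f{\left(l \right)} = \frac{- 3 l + 5}{3} = \frac{5 - 3 l}{3} = \frac{5}{3} - l$)
$f{\left(0 \right)} \left(2 + L 5\right) - 45 = \left(\frac{5}{3} - 0\right) \left(2 + \frac{1}{3} \cdot 5\right) - 45 = \left(\frac{5}{3} + 0\right) \left(2 + \frac{5}{3}\right) - 45 = \frac{5}{3} \cdot \frac{11}{3} - 45 = \frac{55}{9} - 45 = - \frac{350}{9}$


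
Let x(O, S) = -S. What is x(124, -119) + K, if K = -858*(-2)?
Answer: 1835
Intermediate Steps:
K = 1716
x(124, -119) + K = -1*(-119) + 1716 = 119 + 1716 = 1835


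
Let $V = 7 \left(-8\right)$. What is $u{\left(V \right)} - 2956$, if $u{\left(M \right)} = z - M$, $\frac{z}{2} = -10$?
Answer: $-2920$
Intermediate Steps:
$z = -20$ ($z = 2 \left(-10\right) = -20$)
$V = -56$
$u{\left(M \right)} = -20 - M$
$u{\left(V \right)} - 2956 = \left(-20 - -56\right) - 2956 = \left(-20 + 56\right) - 2956 = 36 - 2956 = -2920$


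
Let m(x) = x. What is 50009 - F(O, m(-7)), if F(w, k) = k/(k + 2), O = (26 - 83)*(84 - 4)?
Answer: 250038/5 ≈ 50008.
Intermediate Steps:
O = -4560 (O = -57*80 = -4560)
F(w, k) = k/(2 + k)
50009 - F(O, m(-7)) = 50009 - (-7)/(2 - 7) = 50009 - (-7)/(-5) = 50009 - (-7)*(-1)/5 = 50009 - 1*7/5 = 50009 - 7/5 = 250038/5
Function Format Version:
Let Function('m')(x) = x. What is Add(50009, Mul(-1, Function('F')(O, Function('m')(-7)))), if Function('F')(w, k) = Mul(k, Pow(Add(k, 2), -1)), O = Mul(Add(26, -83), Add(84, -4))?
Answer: Rational(250038, 5) ≈ 50008.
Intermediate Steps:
O = -4560 (O = Mul(-57, 80) = -4560)
Function('F')(w, k) = Mul(k, Pow(Add(2, k), -1))
Add(50009, Mul(-1, Function('F')(O, Function('m')(-7)))) = Add(50009, Mul(-1, Mul(-7, Pow(Add(2, -7), -1)))) = Add(50009, Mul(-1, Mul(-7, Pow(-5, -1)))) = Add(50009, Mul(-1, Mul(-7, Rational(-1, 5)))) = Add(50009, Mul(-1, Rational(7, 5))) = Add(50009, Rational(-7, 5)) = Rational(250038, 5)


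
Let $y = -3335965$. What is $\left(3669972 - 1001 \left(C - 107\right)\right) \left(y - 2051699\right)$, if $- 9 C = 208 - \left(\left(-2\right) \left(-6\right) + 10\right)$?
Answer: $-20461088954512$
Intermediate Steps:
$C = - \frac{62}{3}$ ($C = - \frac{208 - \left(\left(-2\right) \left(-6\right) + 10\right)}{9} = - \frac{208 - \left(12 + 10\right)}{9} = - \frac{208 - 22}{9} = \left(- \frac{1}{9}\right) 186 = - \frac{62}{3} \approx -20.667$)
$\left(3669972 - 1001 \left(C - 107\right)\right) \left(y - 2051699\right) = \left(3669972 - 1001 \left(- \frac{62}{3} - 107\right)\right) \left(-3335965 - 2051699\right) = \left(3669972 - - \frac{383383}{3}\right) \left(-5387664\right) = \left(3669972 + \frac{383383}{3}\right) \left(-5387664\right) = \frac{11393299}{3} \left(-5387664\right) = -20461088954512$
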